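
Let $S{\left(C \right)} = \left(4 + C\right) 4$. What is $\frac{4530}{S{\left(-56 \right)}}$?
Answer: $- \frac{2265}{104} \approx -21.779$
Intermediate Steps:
$S{\left(C \right)} = 16 + 4 C$
$\frac{4530}{S{\left(-56 \right)}} = \frac{4530}{16 + 4 \left(-56\right)} = \frac{4530}{16 - 224} = \frac{4530}{-208} = 4530 \left(- \frac{1}{208}\right) = - \frac{2265}{104}$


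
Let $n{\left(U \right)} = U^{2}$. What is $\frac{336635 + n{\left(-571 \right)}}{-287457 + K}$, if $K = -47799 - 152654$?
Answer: $- \frac{331338}{243955} \approx -1.3582$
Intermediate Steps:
$K = -200453$ ($K = -47799 - 152654 = -200453$)
$\frac{336635 + n{\left(-571 \right)}}{-287457 + K} = \frac{336635 + \left(-571\right)^{2}}{-287457 - 200453} = \frac{336635 + 326041}{-487910} = 662676 \left(- \frac{1}{487910}\right) = - \frac{331338}{243955}$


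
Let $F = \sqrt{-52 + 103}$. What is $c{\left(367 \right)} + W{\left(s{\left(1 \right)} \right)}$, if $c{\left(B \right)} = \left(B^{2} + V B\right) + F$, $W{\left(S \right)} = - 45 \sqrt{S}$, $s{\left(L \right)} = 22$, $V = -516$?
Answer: $-54683 + \sqrt{51} - 45 \sqrt{22} \approx -54887.0$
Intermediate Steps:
$F = \sqrt{51} \approx 7.1414$
$c{\left(B \right)} = \sqrt{51} + B^{2} - 516 B$ ($c{\left(B \right)} = \left(B^{2} - 516 B\right) + \sqrt{51} = \sqrt{51} + B^{2} - 516 B$)
$c{\left(367 \right)} + W{\left(s{\left(1 \right)} \right)} = \left(\sqrt{51} + 367^{2} - 189372\right) - 45 \sqrt{22} = \left(\sqrt{51} + 134689 - 189372\right) - 45 \sqrt{22} = \left(-54683 + \sqrt{51}\right) - 45 \sqrt{22} = -54683 + \sqrt{51} - 45 \sqrt{22}$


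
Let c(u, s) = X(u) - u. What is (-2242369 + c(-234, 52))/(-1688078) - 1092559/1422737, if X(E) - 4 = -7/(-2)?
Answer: 2691265882731/4803382058972 ≈ 0.56029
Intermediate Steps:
X(E) = 15/2 (X(E) = 4 - 7/(-2) = 4 - 7*(-1/2) = 4 + 7/2 = 15/2)
c(u, s) = 15/2 - u
(-2242369 + c(-234, 52))/(-1688078) - 1092559/1422737 = (-2242369 + (15/2 - 1*(-234)))/(-1688078) - 1092559/1422737 = (-2242369 + (15/2 + 234))*(-1/1688078) - 1092559*1/1422737 = (-2242369 + 483/2)*(-1/1688078) - 1092559/1422737 = -4484255/2*(-1/1688078) - 1092559/1422737 = 4484255/3376156 - 1092559/1422737 = 2691265882731/4803382058972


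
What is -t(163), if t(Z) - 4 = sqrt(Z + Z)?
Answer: -4 - sqrt(326) ≈ -22.055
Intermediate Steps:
t(Z) = 4 + sqrt(2)*sqrt(Z) (t(Z) = 4 + sqrt(Z + Z) = 4 + sqrt(2*Z) = 4 + sqrt(2)*sqrt(Z))
-t(163) = -(4 + sqrt(2)*sqrt(163)) = -(4 + sqrt(326)) = -4 - sqrt(326)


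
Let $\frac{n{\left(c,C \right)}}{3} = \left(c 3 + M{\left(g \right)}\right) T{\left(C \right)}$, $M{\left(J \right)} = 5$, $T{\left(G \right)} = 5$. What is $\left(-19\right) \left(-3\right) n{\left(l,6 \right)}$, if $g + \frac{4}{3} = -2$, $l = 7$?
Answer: $22230$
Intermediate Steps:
$g = - \frac{10}{3}$ ($g = - \frac{4}{3} - 2 = - \frac{10}{3} \approx -3.3333$)
$n{\left(c,C \right)} = 75 + 45 c$ ($n{\left(c,C \right)} = 3 \left(c 3 + 5\right) 5 = 3 \left(3 c + 5\right) 5 = 3 \left(5 + 3 c\right) 5 = 3 \left(25 + 15 c\right) = 75 + 45 c$)
$\left(-19\right) \left(-3\right) n{\left(l,6 \right)} = \left(-19\right) \left(-3\right) \left(75 + 45 \cdot 7\right) = 57 \left(75 + 315\right) = 57 \cdot 390 = 22230$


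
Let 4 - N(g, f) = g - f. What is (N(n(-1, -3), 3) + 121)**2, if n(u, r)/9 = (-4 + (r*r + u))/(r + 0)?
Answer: 19600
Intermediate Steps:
n(u, r) = 9*(-4 + u + r**2)/r (n(u, r) = 9*((-4 + (r*r + u))/(r + 0)) = 9*((-4 + (r**2 + u))/r) = 9*((-4 + (u + r**2))/r) = 9*((-4 + u + r**2)/r) = 9*(-4 + u + r**2)/r)
N(g, f) = 4 + f - g (N(g, f) = 4 - (g - f) = 4 + (f - g) = 4 + f - g)
(N(n(-1, -3), 3) + 121)**2 = ((4 + 3 - 9*(-4 - 1 + (-3)**2)/(-3)) + 121)**2 = ((4 + 3 - 9*(-1)*(-4 - 1 + 9)/3) + 121)**2 = ((4 + 3 - 9*(-1)*4/3) + 121)**2 = ((4 + 3 - 1*(-12)) + 121)**2 = ((4 + 3 + 12) + 121)**2 = (19 + 121)**2 = 140**2 = 19600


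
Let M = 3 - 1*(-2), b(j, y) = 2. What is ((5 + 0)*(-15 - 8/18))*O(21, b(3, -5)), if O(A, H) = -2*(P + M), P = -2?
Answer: 1390/3 ≈ 463.33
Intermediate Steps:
M = 5 (M = 3 + 2 = 5)
O(A, H) = -6 (O(A, H) = -2*(-2 + 5) = -2*3 = -6)
((5 + 0)*(-15 - 8/18))*O(21, b(3, -5)) = ((5 + 0)*(-15 - 8/18))*(-6) = (5*(-15 - 8*1/18))*(-6) = (5*(-15 - 4/9))*(-6) = (5*(-139/9))*(-6) = -695/9*(-6) = 1390/3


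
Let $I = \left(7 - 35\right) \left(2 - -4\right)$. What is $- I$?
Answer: $168$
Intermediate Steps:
$I = -168$ ($I = - 28 \left(2 + 4\right) = \left(-28\right) 6 = -168$)
$- I = \left(-1\right) \left(-168\right) = 168$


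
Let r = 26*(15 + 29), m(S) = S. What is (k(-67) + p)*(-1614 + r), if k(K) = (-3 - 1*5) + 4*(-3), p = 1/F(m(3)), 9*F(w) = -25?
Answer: 47846/5 ≈ 9569.2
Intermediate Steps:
F(w) = -25/9 (F(w) = (⅑)*(-25) = -25/9)
p = -9/25 (p = 1/(-25/9) = -9/25 ≈ -0.36000)
r = 1144 (r = 26*44 = 1144)
k(K) = -20 (k(K) = (-3 - 5) - 12 = -8 - 12 = -20)
(k(-67) + p)*(-1614 + r) = (-20 - 9/25)*(-1614 + 1144) = -509/25*(-470) = 47846/5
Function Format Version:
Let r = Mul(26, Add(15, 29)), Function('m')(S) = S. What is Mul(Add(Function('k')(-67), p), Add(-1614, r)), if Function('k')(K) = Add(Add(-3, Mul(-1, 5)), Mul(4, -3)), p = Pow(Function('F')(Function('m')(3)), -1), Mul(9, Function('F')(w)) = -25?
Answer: Rational(47846, 5) ≈ 9569.2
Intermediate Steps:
Function('F')(w) = Rational(-25, 9) (Function('F')(w) = Mul(Rational(1, 9), -25) = Rational(-25, 9))
p = Rational(-9, 25) (p = Pow(Rational(-25, 9), -1) = Rational(-9, 25) ≈ -0.36000)
r = 1144 (r = Mul(26, 44) = 1144)
Function('k')(K) = -20 (Function('k')(K) = Add(Add(-3, -5), -12) = Add(-8, -12) = -20)
Mul(Add(Function('k')(-67), p), Add(-1614, r)) = Mul(Add(-20, Rational(-9, 25)), Add(-1614, 1144)) = Mul(Rational(-509, 25), -470) = Rational(47846, 5)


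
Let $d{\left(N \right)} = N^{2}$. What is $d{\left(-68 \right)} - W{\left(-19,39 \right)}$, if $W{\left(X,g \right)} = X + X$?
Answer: $4662$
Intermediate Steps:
$W{\left(X,g \right)} = 2 X$
$d{\left(-68 \right)} - W{\left(-19,39 \right)} = \left(-68\right)^{2} - 2 \left(-19\right) = 4624 - -38 = 4624 + 38 = 4662$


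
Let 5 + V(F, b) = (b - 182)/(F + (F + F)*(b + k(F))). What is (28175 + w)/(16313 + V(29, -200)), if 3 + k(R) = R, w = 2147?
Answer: 152565143/82053893 ≈ 1.8593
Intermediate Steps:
k(R) = -3 + R
V(F, b) = -5 + (-182 + b)/(F + 2*F*(-3 + F + b)) (V(F, b) = -5 + (b - 182)/(F + (F + F)*(b + (-3 + F))) = -5 + (-182 + b)/(F + (2*F)*(-3 + F + b)) = -5 + (-182 + b)/(F + 2*F*(-3 + F + b)))
(28175 + w)/(16313 + V(29, -200)) = (28175 + 2147)/(16313 + (-182 - 200 - 10*29² + 25*29 - 10*29*(-200))/(29*(-5 + 2*29 + 2*(-200)))) = 30322/(16313 + (-182 - 200 - 10*841 + 725 + 58000)/(29*(-5 + 58 - 400))) = 30322/(16313 + (1/29)*(-182 - 200 - 8410 + 725 + 58000)/(-347)) = 30322/(16313 + (1/29)*(-1/347)*49933) = 30322/(16313 - 49933/10063) = 30322/(164107786/10063) = 30322*(10063/164107786) = 152565143/82053893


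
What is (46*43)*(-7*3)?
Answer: -41538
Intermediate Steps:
(46*43)*(-7*3) = 1978*(-21) = -41538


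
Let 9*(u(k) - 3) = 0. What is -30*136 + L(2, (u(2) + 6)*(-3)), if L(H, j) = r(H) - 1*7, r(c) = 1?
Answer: -4086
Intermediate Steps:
u(k) = 3 (u(k) = 3 + (⅑)*0 = 3 + 0 = 3)
L(H, j) = -6 (L(H, j) = 1 - 1*7 = 1 - 7 = -6)
-30*136 + L(2, (u(2) + 6)*(-3)) = -30*136 - 6 = -4080 - 6 = -4086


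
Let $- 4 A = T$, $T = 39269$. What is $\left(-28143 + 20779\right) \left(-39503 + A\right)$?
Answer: $363194321$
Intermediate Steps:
$A = - \frac{39269}{4}$ ($A = \left(- \frac{1}{4}\right) 39269 = - \frac{39269}{4} \approx -9817.3$)
$\left(-28143 + 20779\right) \left(-39503 + A\right) = \left(-28143 + 20779\right) \left(-39503 - \frac{39269}{4}\right) = \left(-7364\right) \left(- \frac{197281}{4}\right) = 363194321$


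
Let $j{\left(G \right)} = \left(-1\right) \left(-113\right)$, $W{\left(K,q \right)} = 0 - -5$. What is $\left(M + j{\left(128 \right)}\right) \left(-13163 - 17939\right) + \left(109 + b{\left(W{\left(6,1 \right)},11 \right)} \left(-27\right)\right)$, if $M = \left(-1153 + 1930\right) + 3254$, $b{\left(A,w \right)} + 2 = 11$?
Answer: $-128886822$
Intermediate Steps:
$W{\left(K,q \right)} = 5$ ($W{\left(K,q \right)} = 0 + 5 = 5$)
$j{\left(G \right)} = 113$
$b{\left(A,w \right)} = 9$ ($b{\left(A,w \right)} = -2 + 11 = 9$)
$M = 4031$ ($M = 777 + 3254 = 4031$)
$\left(M + j{\left(128 \right)}\right) \left(-13163 - 17939\right) + \left(109 + b{\left(W{\left(6,1 \right)},11 \right)} \left(-27\right)\right) = \left(4031 + 113\right) \left(-13163 - 17939\right) + \left(109 + 9 \left(-27\right)\right) = 4144 \left(-31102\right) + \left(109 - 243\right) = -128886688 - 134 = -128886822$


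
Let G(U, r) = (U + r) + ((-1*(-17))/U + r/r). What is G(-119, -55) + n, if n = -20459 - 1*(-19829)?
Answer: -5622/7 ≈ -803.14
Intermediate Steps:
n = -630 (n = -20459 + 19829 = -630)
G(U, r) = 1 + U + r + 17/U (G(U, r) = (U + r) + (17/U + 1) = (U + r) + (1 + 17/U) = 1 + U + r + 17/U)
G(-119, -55) + n = (1 - 119 - 55 + 17/(-119)) - 630 = (1 - 119 - 55 + 17*(-1/119)) - 630 = (1 - 119 - 55 - 1/7) - 630 = -1212/7 - 630 = -5622/7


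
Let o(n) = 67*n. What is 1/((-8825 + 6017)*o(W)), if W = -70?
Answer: 1/13169520 ≈ 7.5933e-8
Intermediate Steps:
1/((-8825 + 6017)*o(W)) = 1/((-8825 + 6017)*((67*(-70)))) = 1/(-2808*(-4690)) = -1/2808*(-1/4690) = 1/13169520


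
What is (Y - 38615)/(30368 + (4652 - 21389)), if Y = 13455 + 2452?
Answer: -22708/13631 ≈ -1.6659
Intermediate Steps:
Y = 15907
(Y - 38615)/(30368 + (4652 - 21389)) = (15907 - 38615)/(30368 + (4652 - 21389)) = -22708/(30368 - 16737) = -22708/13631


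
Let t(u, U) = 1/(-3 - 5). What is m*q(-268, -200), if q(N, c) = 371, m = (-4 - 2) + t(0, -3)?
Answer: -18179/8 ≈ -2272.4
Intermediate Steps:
t(u, U) = -⅛ (t(u, U) = 1/(-8) = -⅛)
m = -49/8 (m = (-4 - 2) - ⅛ = -6 - ⅛ = -49/8 ≈ -6.1250)
m*q(-268, -200) = -49/8*371 = -18179/8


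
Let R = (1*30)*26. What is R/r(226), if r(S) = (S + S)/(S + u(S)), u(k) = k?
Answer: 780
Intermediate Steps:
r(S) = 1 (r(S) = (S + S)/(S + S) = (2*S)/((2*S)) = (2*S)*(1/(2*S)) = 1)
R = 780 (R = 30*26 = 780)
R/r(226) = 780/1 = 780*1 = 780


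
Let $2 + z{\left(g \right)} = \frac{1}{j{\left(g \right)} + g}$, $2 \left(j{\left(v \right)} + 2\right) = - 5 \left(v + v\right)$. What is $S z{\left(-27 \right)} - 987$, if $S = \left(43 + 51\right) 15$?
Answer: $- \frac{201066}{53} \approx -3793.7$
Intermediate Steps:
$j{\left(v \right)} = -2 - 5 v$ ($j{\left(v \right)} = -2 + \frac{\left(-5\right) \left(v + v\right)}{2} = -2 + \frac{\left(-5\right) 2 v}{2} = -2 + \frac{\left(-10\right) v}{2} = -2 - 5 v$)
$S = 1410$ ($S = 94 \cdot 15 = 1410$)
$z{\left(g \right)} = -2 + \frac{1}{-2 - 4 g}$ ($z{\left(g \right)} = -2 + \frac{1}{\left(-2 - 5 g\right) + g} = -2 + \frac{1}{-2 - 4 g}$)
$S z{\left(-27 \right)} - 987 = 1410 \frac{-5 - -216}{2 \left(1 + 2 \left(-27\right)\right)} - 987 = 1410 \frac{-5 + 216}{2 \left(1 - 54\right)} - 987 = 1410 \cdot \frac{1}{2} \frac{1}{-53} \cdot 211 - 987 = 1410 \cdot \frac{1}{2} \left(- \frac{1}{53}\right) 211 - 987 = 1410 \left(- \frac{211}{106}\right) - 987 = - \frac{148755}{53} - 987 = - \frac{201066}{53}$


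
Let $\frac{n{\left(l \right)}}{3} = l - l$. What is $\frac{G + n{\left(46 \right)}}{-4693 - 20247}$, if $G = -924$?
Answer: $\frac{231}{6235} \approx 0.037049$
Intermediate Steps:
$n{\left(l \right)} = 0$ ($n{\left(l \right)} = 3 \left(l - l\right) = 3 \cdot 0 = 0$)
$\frac{G + n{\left(46 \right)}}{-4693 - 20247} = \frac{-924 + 0}{-4693 - 20247} = - \frac{924}{-4693 - 20247} = - \frac{924}{-24940} = \left(-924\right) \left(- \frac{1}{24940}\right) = \frac{231}{6235}$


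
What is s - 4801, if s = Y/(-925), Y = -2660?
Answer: -887653/185 ≈ -4798.1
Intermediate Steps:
s = 532/185 (s = -2660/(-925) = -2660*(-1/925) = 532/185 ≈ 2.8757)
s - 4801 = 532/185 - 4801 = -887653/185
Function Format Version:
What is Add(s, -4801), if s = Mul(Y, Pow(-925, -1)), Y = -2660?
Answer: Rational(-887653, 185) ≈ -4798.1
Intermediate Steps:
s = Rational(532, 185) (s = Mul(-2660, Pow(-925, -1)) = Mul(-2660, Rational(-1, 925)) = Rational(532, 185) ≈ 2.8757)
Add(s, -4801) = Add(Rational(532, 185), -4801) = Rational(-887653, 185)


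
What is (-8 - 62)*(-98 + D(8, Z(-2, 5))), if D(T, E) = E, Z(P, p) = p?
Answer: 6510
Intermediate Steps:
(-8 - 62)*(-98 + D(8, Z(-2, 5))) = (-8 - 62)*(-98 + 5) = -70*(-93) = 6510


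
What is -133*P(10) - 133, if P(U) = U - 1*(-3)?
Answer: -1862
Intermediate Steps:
P(U) = 3 + U (P(U) = U + 3 = 3 + U)
-133*P(10) - 133 = -133*(3 + 10) - 133 = -133*13 - 133 = -1729 - 133 = -1862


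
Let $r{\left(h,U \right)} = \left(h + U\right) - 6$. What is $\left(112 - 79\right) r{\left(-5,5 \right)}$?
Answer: $-198$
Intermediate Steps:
$r{\left(h,U \right)} = -6 + U + h$ ($r{\left(h,U \right)} = \left(U + h\right) - 6 = -6 + U + h$)
$\left(112 - 79\right) r{\left(-5,5 \right)} = \left(112 - 79\right) \left(-6 + 5 - 5\right) = 33 \left(-6\right) = -198$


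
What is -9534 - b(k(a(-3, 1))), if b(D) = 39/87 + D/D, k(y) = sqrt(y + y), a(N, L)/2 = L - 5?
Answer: -276528/29 ≈ -9535.5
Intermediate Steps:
a(N, L) = -10 + 2*L (a(N, L) = 2*(L - 5) = 2*(-5 + L) = -10 + 2*L)
k(y) = sqrt(2)*sqrt(y) (k(y) = sqrt(2*y) = sqrt(2)*sqrt(y))
b(D) = 42/29 (b(D) = 39*(1/87) + 1 = 13/29 + 1 = 42/29)
-9534 - b(k(a(-3, 1))) = -9534 - 1*42/29 = -9534 - 42/29 = -276528/29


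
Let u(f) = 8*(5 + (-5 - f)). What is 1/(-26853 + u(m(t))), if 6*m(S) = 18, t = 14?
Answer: -1/26877 ≈ -3.7207e-5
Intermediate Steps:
m(S) = 3 (m(S) = (⅙)*18 = 3)
u(f) = -8*f (u(f) = 8*(-f) = -8*f)
1/(-26853 + u(m(t))) = 1/(-26853 - 8*3) = 1/(-26853 - 24) = 1/(-26877) = -1/26877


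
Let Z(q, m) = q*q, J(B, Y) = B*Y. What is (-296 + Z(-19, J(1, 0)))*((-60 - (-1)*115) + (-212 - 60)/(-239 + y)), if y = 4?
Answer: 171561/47 ≈ 3650.2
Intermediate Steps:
Z(q, m) = q²
(-296 + Z(-19, J(1, 0)))*((-60 - (-1)*115) + (-212 - 60)/(-239 + y)) = (-296 + (-19)²)*((-60 - (-1)*115) + (-212 - 60)/(-239 + 4)) = (-296 + 361)*((-60 - 1*(-115)) - 272/(-235)) = 65*((-60 + 115) - 272*(-1/235)) = 65*(55 + 272/235) = 65*(13197/235) = 171561/47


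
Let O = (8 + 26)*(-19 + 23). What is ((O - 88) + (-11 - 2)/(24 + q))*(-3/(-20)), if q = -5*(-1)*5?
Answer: 7017/980 ≈ 7.1602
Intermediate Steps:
q = 25 (q = 5*5 = 25)
O = 136 (O = 34*4 = 136)
((O - 88) + (-11 - 2)/(24 + q))*(-3/(-20)) = ((136 - 88) + (-11 - 2)/(24 + 25))*(-3/(-20)) = (48 - 13/49)*(-3*(-1/20)) = (48 - 13*1/49)*(3/20) = (48 - 13/49)*(3/20) = (2339/49)*(3/20) = 7017/980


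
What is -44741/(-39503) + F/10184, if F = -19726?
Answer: -161796917/201149276 ≈ -0.80436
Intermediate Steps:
-44741/(-39503) + F/10184 = -44741/(-39503) - 19726/10184 = -44741*(-1/39503) - 19726*1/10184 = 44741/39503 - 9863/5092 = -161796917/201149276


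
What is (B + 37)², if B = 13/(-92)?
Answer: 11498881/8464 ≈ 1358.6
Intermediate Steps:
B = -13/92 (B = 13*(-1/92) = -13/92 ≈ -0.14130)
(B + 37)² = (-13/92 + 37)² = (3391/92)² = 11498881/8464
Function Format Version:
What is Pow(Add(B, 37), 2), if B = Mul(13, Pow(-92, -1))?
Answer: Rational(11498881, 8464) ≈ 1358.6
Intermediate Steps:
B = Rational(-13, 92) (B = Mul(13, Rational(-1, 92)) = Rational(-13, 92) ≈ -0.14130)
Pow(Add(B, 37), 2) = Pow(Add(Rational(-13, 92), 37), 2) = Pow(Rational(3391, 92), 2) = Rational(11498881, 8464)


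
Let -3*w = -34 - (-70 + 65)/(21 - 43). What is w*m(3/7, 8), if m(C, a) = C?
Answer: 753/154 ≈ 4.8896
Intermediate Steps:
w = 251/22 (w = -(-34 - (-70 + 65)/(21 - 43))/3 = -(-34 - (-5)/(-22))/3 = -(-34 - (-5)*(-1)/22)/3 = -(-34 - 1*5/22)/3 = -(-34 - 5/22)/3 = -1/3*(-753/22) = 251/22 ≈ 11.409)
w*m(3/7, 8) = 251*(3/7)/22 = 251*(3*(1/7))/22 = (251/22)*(3/7) = 753/154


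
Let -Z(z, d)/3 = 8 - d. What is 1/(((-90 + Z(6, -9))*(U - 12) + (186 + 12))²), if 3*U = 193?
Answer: 1/51566761 ≈ 1.9392e-8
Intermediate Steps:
Z(z, d) = -24 + 3*d (Z(z, d) = -3*(8 - d) = -24 + 3*d)
U = 193/3 (U = (⅓)*193 = 193/3 ≈ 64.333)
1/(((-90 + Z(6, -9))*(U - 12) + (186 + 12))²) = 1/(((-90 + (-24 + 3*(-9)))*(193/3 - 12) + (186 + 12))²) = 1/(((-90 + (-24 - 27))*(157/3) + 198)²) = 1/(((-90 - 51)*(157/3) + 198)²) = 1/((-141*157/3 + 198)²) = 1/((-7379 + 198)²) = 1/((-7181)²) = 1/51566761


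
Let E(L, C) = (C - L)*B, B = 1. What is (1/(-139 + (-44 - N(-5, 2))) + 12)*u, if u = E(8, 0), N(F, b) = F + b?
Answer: -4318/45 ≈ -95.956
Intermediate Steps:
E(L, C) = C - L (E(L, C) = (C - L)*1 = C - L)
u = -8 (u = 0 - 1*8 = 0 - 8 = -8)
(1/(-139 + (-44 - N(-5, 2))) + 12)*u = (1/(-139 + (-44 - (-5 + 2))) + 12)*(-8) = (1/(-139 + (-44 - 1*(-3))) + 12)*(-8) = (1/(-139 + (-44 + 3)) + 12)*(-8) = (1/(-139 - 41) + 12)*(-8) = (1/(-180) + 12)*(-8) = (-1/180 + 12)*(-8) = (2159/180)*(-8) = -4318/45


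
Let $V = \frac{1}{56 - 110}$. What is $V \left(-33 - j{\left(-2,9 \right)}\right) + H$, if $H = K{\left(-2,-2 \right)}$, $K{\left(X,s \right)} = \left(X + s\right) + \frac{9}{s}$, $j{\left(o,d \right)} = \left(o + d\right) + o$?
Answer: $- \frac{421}{54} \approx -7.7963$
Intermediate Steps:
$j{\left(o,d \right)} = d + 2 o$ ($j{\left(o,d \right)} = \left(d + o\right) + o = d + 2 o$)
$K{\left(X,s \right)} = X + s + \frac{9}{s}$
$H = - \frac{17}{2}$ ($H = -2 - 2 + \frac{9}{-2} = -2 - 2 + 9 \left(- \frac{1}{2}\right) = -2 - 2 - \frac{9}{2} = - \frac{17}{2} \approx -8.5$)
$V = - \frac{1}{54}$ ($V = \frac{1}{-54} = - \frac{1}{54} \approx -0.018519$)
$V \left(-33 - j{\left(-2,9 \right)}\right) + H = - \frac{-33 - \left(9 + 2 \left(-2\right)\right)}{54} - \frac{17}{2} = - \frac{-33 - \left(9 - 4\right)}{54} - \frac{17}{2} = - \frac{-33 - 5}{54} - \frac{17}{2} = \left(- \frac{1}{54}\right) \left(-38\right) - \frac{17}{2} = \frac{19}{27} - \frac{17}{2} = - \frac{421}{54}$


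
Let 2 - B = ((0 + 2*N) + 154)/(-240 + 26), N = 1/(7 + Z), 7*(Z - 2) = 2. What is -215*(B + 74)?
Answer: -22944456/1391 ≈ -16495.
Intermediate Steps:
Z = 16/7 (Z = 2 + (⅐)*2 = 2 + 2/7 = 16/7 ≈ 2.2857)
N = 7/65 (N = 1/(7 + 16/7) = 1/(65/7) = 7/65 ≈ 0.10769)
B = 18922/6955 (B = 2 - ((0 + 2*(7/65)) + 154)/(-240 + 26) = 2 - ((0 + 14/65) + 154)/(-214) = 2 - (14/65 + 154)*(-1)/214 = 2 - 10024*(-1)/(65*214) = 2 - 1*(-5012/6955) = 2 + 5012/6955 = 18922/6955 ≈ 2.7206)
-215*(B + 74) = -215*(18922/6955 + 74) = -215*533592/6955 = -22944456/1391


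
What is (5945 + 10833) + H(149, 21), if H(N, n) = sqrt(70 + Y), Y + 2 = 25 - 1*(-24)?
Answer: 16778 + 3*sqrt(13) ≈ 16789.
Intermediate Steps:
Y = 47 (Y = -2 + (25 - 1*(-24)) = -2 + (25 + 24) = -2 + 49 = 47)
H(N, n) = 3*sqrt(13) (H(N, n) = sqrt(70 + 47) = sqrt(117) = 3*sqrt(13))
(5945 + 10833) + H(149, 21) = (5945 + 10833) + 3*sqrt(13) = 16778 + 3*sqrt(13)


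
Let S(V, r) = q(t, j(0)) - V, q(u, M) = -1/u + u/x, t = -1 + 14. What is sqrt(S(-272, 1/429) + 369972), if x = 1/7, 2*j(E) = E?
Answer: sqrt(62586602)/13 ≈ 608.55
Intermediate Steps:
j(E) = E/2
t = 13
x = 1/7 ≈ 0.14286
q(u, M) = -1/u + 7*u (q(u, M) = -1/u + u/(1/7) = -1/u + u*7 = -1/u + 7*u)
S(V, r) = 1182/13 - V (S(V, r) = (-1/13 + 7*13) - V = (-1*1/13 + 91) - V = (-1/13 + 91) - V = 1182/13 - V)
sqrt(S(-272, 1/429) + 369972) = sqrt((1182/13 - 1*(-272)) + 369972) = sqrt((1182/13 + 272) + 369972) = sqrt(4718/13 + 369972) = sqrt(4814354/13) = sqrt(62586602)/13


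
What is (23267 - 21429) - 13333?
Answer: -11495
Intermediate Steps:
(23267 - 21429) - 13333 = 1838 - 13333 = -11495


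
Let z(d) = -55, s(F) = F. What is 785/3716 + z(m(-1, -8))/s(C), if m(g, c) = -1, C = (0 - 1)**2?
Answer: -203595/3716 ≈ -54.789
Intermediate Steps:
C = 1 (C = (-1)**2 = 1)
785/3716 + z(m(-1, -8))/s(C) = 785/3716 - 55/1 = 785*(1/3716) - 55*1 = 785/3716 - 55 = -203595/3716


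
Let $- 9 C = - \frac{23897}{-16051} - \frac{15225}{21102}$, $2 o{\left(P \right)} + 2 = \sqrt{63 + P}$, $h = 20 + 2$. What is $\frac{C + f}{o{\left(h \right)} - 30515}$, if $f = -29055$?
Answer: $\frac{600627855148701032}{630827927254804839} + \frac{29523587060003 \sqrt{85}}{1892483781764414517} \approx 0.95227$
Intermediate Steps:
$h = 22$
$o{\left(P \right)} = -1 + \frac{\sqrt{63 + P}}{2}$
$C = - \frac{86632673}{1016124606}$ ($C = - \frac{- \frac{23897}{-16051} - \frac{15225}{21102}}{9} = - \frac{\left(-23897\right) \left(- \frac{1}{16051}\right) - \frac{5075}{7034}}{9} = - \frac{\frac{23897}{16051} - \frac{5075}{7034}}{9} = \left(- \frac{1}{9}\right) \frac{86632673}{112902734} = - \frac{86632673}{1016124606} \approx -0.085258$)
$\frac{C + f}{o{\left(h \right)} - 30515} = \frac{- \frac{86632673}{1016124606} - 29055}{\left(-1 + \frac{\sqrt{63 + 22}}{2}\right) - 30515} = - \frac{29523587060003}{1016124606 \left(\left(-1 + \frac{\sqrt{85}}{2}\right) - 30515\right)} = - \frac{29523587060003}{1016124606 \left(-30516 + \frac{\sqrt{85}}{2}\right)}$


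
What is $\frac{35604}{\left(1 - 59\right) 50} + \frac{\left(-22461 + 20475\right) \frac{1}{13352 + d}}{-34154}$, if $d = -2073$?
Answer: $- \frac{1714434090258}{139643325175} \approx -12.277$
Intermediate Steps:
$\frac{35604}{\left(1 - 59\right) 50} + \frac{\left(-22461 + 20475\right) \frac{1}{13352 + d}}{-34154} = \frac{35604}{\left(1 - 59\right) 50} + \frac{\left(-22461 + 20475\right) \frac{1}{13352 - 2073}}{-34154} = \frac{35604}{\left(-58\right) 50} + - \frac{1986}{11279} \left(- \frac{1}{34154}\right) = \frac{35604}{-2900} + \left(-1986\right) \frac{1}{11279} \left(- \frac{1}{34154}\right) = 35604 \left(- \frac{1}{2900}\right) - - \frac{993}{192611483} = - \frac{8901}{725} + \frac{993}{192611483} = - \frac{1714434090258}{139643325175}$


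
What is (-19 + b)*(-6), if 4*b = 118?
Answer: -63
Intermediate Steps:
b = 59/2 (b = (¼)*118 = 59/2 ≈ 29.500)
(-19 + b)*(-6) = (-19 + 59/2)*(-6) = (21/2)*(-6) = -63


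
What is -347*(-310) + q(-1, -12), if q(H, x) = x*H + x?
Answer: 107570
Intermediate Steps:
q(H, x) = x + H*x (q(H, x) = H*x + x = x + H*x)
-347*(-310) + q(-1, -12) = -347*(-310) - 12*(1 - 1) = 107570 - 12*0 = 107570 + 0 = 107570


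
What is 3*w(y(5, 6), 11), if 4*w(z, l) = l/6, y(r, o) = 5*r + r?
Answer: 11/8 ≈ 1.3750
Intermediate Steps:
y(r, o) = 6*r
w(z, l) = l/24 (w(z, l) = (l/6)/4 = l/24)
3*w(y(5, 6), 11) = 3*((1/24)*11) = 3*(11/24) = 11/8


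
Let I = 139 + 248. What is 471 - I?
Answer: 84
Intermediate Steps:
I = 387
471 - I = 471 - 1*387 = 471 - 387 = 84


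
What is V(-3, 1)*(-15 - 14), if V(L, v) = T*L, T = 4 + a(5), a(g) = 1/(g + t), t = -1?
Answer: 1479/4 ≈ 369.75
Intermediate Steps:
a(g) = 1/(-1 + g) (a(g) = 1/(g - 1) = 1/(-1 + g))
T = 17/4 (T = 4 + 1/(-1 + 5) = 4 + 1/4 = 17/4 ≈ 4.2500)
V(L, v) = 17*L/4
V(-3, 1)*(-15 - 14) = ((17/4)*(-3))*(-15 - 14) = -51/4*(-29) = 1479/4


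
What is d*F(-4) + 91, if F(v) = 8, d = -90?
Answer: -629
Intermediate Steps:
d*F(-4) + 91 = -90*8 + 91 = -720 + 91 = -629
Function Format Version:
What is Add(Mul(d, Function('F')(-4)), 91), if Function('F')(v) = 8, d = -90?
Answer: -629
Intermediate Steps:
Add(Mul(d, Function('F')(-4)), 91) = Add(Mul(-90, 8), 91) = Add(-720, 91) = -629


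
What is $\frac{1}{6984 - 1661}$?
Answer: $\frac{1}{5323} \approx 0.00018786$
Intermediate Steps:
$\frac{1}{6984 - 1661} = \frac{1}{5323}$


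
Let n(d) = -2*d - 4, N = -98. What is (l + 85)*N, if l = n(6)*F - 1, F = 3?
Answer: -3528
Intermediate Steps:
n(d) = -4 - 2*d
l = -49 (l = (-4 - 2*6)*3 - 1 = (-4 - 12)*3 - 1 = -16*3 - 1 = -48 - 1 = -49)
(l + 85)*N = (-49 + 85)*(-98) = 36*(-98) = -3528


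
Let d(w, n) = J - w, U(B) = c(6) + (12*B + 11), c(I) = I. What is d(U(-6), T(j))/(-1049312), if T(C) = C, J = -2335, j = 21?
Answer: 285/131164 ≈ 0.0021729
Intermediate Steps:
U(B) = 17 + 12*B (U(B) = 6 + (12*B + 11) = 6 + (11 + 12*B) = 17 + 12*B)
d(w, n) = -2335 - w
d(U(-6), T(j))/(-1049312) = (-2335 - (17 + 12*(-6)))/(-1049312) = (-2335 - (17 - 72))*(-1/1049312) = (-2335 - 1*(-55))*(-1/1049312) = (-2335 + 55)*(-1/1049312) = -2280*(-1/1049312) = 285/131164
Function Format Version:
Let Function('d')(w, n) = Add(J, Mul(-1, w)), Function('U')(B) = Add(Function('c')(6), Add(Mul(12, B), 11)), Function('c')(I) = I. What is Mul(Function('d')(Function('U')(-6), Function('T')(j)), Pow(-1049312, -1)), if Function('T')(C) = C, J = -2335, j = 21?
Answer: Rational(285, 131164) ≈ 0.0021729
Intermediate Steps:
Function('U')(B) = Add(17, Mul(12, B)) (Function('U')(B) = Add(6, Add(Mul(12, B), 11)) = Add(6, Add(11, Mul(12, B))) = Add(17, Mul(12, B)))
Function('d')(w, n) = Add(-2335, Mul(-1, w))
Mul(Function('d')(Function('U')(-6), Function('T')(j)), Pow(-1049312, -1)) = Mul(Add(-2335, Mul(-1, Add(17, Mul(12, -6)))), Pow(-1049312, -1)) = Mul(Add(-2335, Mul(-1, Add(17, -72))), Rational(-1, 1049312)) = Mul(Add(-2335, Mul(-1, -55)), Rational(-1, 1049312)) = Mul(Add(-2335, 55), Rational(-1, 1049312)) = Mul(-2280, Rational(-1, 1049312)) = Rational(285, 131164)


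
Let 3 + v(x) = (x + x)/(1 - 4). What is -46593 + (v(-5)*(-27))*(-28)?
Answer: -46341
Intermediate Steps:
v(x) = -3 - 2*x/3 (v(x) = -3 + (x + x)/(1 - 4) = -3 + (2*x)/(-3) = -3 + (2*x)*(-⅓) = -3 - 2*x/3)
-46593 + (v(-5)*(-27))*(-28) = -46593 + ((-3 - ⅔*(-5))*(-27))*(-28) = -46593 + ((-3 + 10/3)*(-27))*(-28) = -46593 + ((⅓)*(-27))*(-28) = -46593 - 9*(-28) = -46593 + 252 = -46341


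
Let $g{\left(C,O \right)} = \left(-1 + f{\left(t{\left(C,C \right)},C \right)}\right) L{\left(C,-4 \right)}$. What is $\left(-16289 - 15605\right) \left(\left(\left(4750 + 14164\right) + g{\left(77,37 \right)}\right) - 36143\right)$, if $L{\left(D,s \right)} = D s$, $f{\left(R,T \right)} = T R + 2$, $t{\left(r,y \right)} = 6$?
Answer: $5097713702$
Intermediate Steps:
$f{\left(R,T \right)} = 2 + R T$ ($f{\left(R,T \right)} = R T + 2 = 2 + R T$)
$g{\left(C,O \right)} = - 4 C \left(1 + 6 C\right)$ ($g{\left(C,O \right)} = \left(-1 + \left(2 + 6 C\right)\right) C \left(-4\right) = \left(1 + 6 C\right) \left(- 4 C\right) = - 4 C \left(1 + 6 C\right)$)
$\left(-16289 - 15605\right) \left(\left(\left(4750 + 14164\right) + g{\left(77,37 \right)}\right) - 36143\right) = \left(-16289 - 15605\right) \left(\left(\left(4750 + 14164\right) - 308 \left(1 + 6 \cdot 77\right)\right) - 36143\right) = - 31894 \left(\left(18914 - 308 \left(1 + 462\right)\right) - 36143\right) = - 31894 \left(\left(18914 - 308 \cdot 463\right) - 36143\right) = - 31894 \left(\left(18914 - 142604\right) - 36143\right) = - 31894 \left(-123690 - 36143\right) = \left(-31894\right) \left(-159833\right) = 5097713702$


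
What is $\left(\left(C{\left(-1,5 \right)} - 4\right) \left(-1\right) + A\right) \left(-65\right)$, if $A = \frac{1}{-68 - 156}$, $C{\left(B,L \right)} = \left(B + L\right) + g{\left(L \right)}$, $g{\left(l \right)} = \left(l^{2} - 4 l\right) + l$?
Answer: $\frac{145665}{224} \approx 650.29$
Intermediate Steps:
$g{\left(l \right)} = l^{2} - 3 l$
$C{\left(B,L \right)} = B + L + L \left(-3 + L\right)$ ($C{\left(B,L \right)} = \left(B + L\right) + L \left(-3 + L\right) = B + L + L \left(-3 + L\right)$)
$A = - \frac{1}{224}$ ($A = \frac{1}{-224} = - \frac{1}{224} \approx -0.0044643$)
$\left(\left(C{\left(-1,5 \right)} - 4\right) \left(-1\right) + A\right) \left(-65\right) = \left(\left(\left(-1 + 5 + 5 \left(-3 + 5\right)\right) - 4\right) \left(-1\right) - \frac{1}{224}\right) \left(-65\right) = \left(\left(\left(-1 + 5 + 5 \cdot 2\right) - 4\right) \left(-1\right) - \frac{1}{224}\right) \left(-65\right) = \left(\left(\left(-1 + 5 + 10\right) - 4\right) \left(-1\right) - \frac{1}{224}\right) \left(-65\right) = \left(\left(14 - 4\right) \left(-1\right) - \frac{1}{224}\right) \left(-65\right) = \left(10 \left(-1\right) - \frac{1}{224}\right) \left(-65\right) = \left(-10 - \frac{1}{224}\right) \left(-65\right) = \left(- \frac{2241}{224}\right) \left(-65\right) = \frac{145665}{224}$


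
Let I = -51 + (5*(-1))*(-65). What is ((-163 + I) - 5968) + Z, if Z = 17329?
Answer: 11472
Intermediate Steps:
I = 274 (I = -51 - 5*(-65) = -51 + 325 = 274)
((-163 + I) - 5968) + Z = ((-163 + 274) - 5968) + 17329 = (111 - 5968) + 17329 = -5857 + 17329 = 11472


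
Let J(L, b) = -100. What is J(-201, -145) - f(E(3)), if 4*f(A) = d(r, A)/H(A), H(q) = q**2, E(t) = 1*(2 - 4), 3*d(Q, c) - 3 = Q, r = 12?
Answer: -1605/16 ≈ -100.31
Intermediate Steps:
d(Q, c) = 1 + Q/3
E(t) = -2 (E(t) = 1*(-2) = -2)
f(A) = 5/(4*A**2) (f(A) = ((1 + (1/3)*12)/(A**2))/4 = ((1 + 4)/A**2)/4 = (5/A**2)/4 = 5/(4*A**2))
J(-201, -145) - f(E(3)) = -100 - 5/(4*(-2)**2) = -100 - 5/(4*4) = -100 - 1*5/16 = -100 - 5/16 = -1605/16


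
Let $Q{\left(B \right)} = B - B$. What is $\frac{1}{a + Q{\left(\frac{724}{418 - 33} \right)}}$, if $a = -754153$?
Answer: $- \frac{1}{754153} \approx -1.326 \cdot 10^{-6}$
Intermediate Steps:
$Q{\left(B \right)} = 0$
$\frac{1}{a + Q{\left(\frac{724}{418 - 33} \right)}} = \frac{1}{-754153 + 0} = \frac{1}{-754153} = - \frac{1}{754153}$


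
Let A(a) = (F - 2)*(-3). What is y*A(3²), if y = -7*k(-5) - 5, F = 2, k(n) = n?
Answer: 0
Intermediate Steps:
A(a) = 0 (A(a) = (2 - 2)*(-3) = 0*(-3) = 0)
y = 30 (y = -7*(-5) - 5 = 35 - 5 = 30)
y*A(3²) = 30*0 = 0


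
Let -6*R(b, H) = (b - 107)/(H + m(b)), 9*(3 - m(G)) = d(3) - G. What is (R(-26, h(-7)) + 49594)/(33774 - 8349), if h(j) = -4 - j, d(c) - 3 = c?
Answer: 436507/223740 ≈ 1.9510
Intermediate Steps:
d(c) = 3 + c
m(G) = 7/3 + G/9 (m(G) = 3 - ((3 + 3) - G)/9 = 3 - (6 - G)/9 = 3 + (-⅔ + G/9) = 7/3 + G/9)
R(b, H) = -(-107 + b)/(6*(7/3 + H + b/9)) (R(b, H) = -(b - 107)/(6*(H + (7/3 + b/9))) = -(-107 + b)/(6*(7/3 + H + b/9)))
(R(-26, h(-7)) + 49594)/(33774 - 8349) = (3*(107 - 1*(-26))/(2*(21 - 26 + 9*(-4 - 1*(-7)))) + 49594)/(33774 - 8349) = (3*(107 + 26)/(2*(21 - 26 + 9*(-4 + 7))) + 49594)/25425 = ((3/2)*133/(21 - 26 + 9*3) + 49594)*(1/25425) = ((3/2)*133/(21 - 26 + 27) + 49594)*(1/25425) = ((3/2)*133/22 + 49594)*(1/25425) = ((3/2)*(1/22)*133 + 49594)*(1/25425) = (399/44 + 49594)*(1/25425) = (2182535/44)*(1/25425) = 436507/223740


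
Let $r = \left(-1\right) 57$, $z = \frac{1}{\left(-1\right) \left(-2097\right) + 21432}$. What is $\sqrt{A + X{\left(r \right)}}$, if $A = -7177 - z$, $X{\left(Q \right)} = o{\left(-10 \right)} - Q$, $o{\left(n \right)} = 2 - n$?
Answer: $\frac{i \sqrt{3935087205357}}{23529} \approx 84.309 i$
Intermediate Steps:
$z = \frac{1}{23529}$ ($z = \frac{1}{2097 + 21432} = \frac{1}{23529} \approx 4.2501 \cdot 10^{-5}$)
$r = -57$
$X{\left(Q \right)} = 12 - Q$ ($X{\left(Q \right)} = \left(2 - -10\right) - Q = \left(2 + 10\right) - Q = 12 - Q$)
$A = - \frac{168867634}{23529}$ ($A = -7177 - \frac{1}{23529} = - \frac{168867634}{23529} \approx -7177.0$)
$\sqrt{A + X{\left(r \right)}} = \sqrt{- \frac{168867634}{23529} + \left(12 - -57\right)} = \sqrt{- \frac{168867634}{23529} + \left(12 + 57\right)} = \sqrt{- \frac{168867634}{23529} + 69} = \sqrt{- \frac{167244133}{23529}} = \frac{i \sqrt{3935087205357}}{23529}$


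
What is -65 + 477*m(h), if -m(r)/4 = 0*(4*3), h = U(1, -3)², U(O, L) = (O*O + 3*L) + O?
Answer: -65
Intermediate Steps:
U(O, L) = O + O² + 3*L (U(O, L) = (O² + 3*L) + O = O + O² + 3*L)
h = 49 (h = (1 + 1² + 3*(-3))² = (1 + 1 - 9)² = (-7)² = 49)
m(r) = 0 (m(r) = -0*4*3 = -0*12 = -4*0 = 0)
-65 + 477*m(h) = -65 + 477*0 = -65 + 0 = -65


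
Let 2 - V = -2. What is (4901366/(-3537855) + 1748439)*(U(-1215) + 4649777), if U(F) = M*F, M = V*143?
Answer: 24463261982944278263/3537855 ≈ 6.9147e+12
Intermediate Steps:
V = 4 (V = 2 - 1*(-2) = 2 + 2 = 4)
M = 572 (M = 4*143 = 572)
U(F) = 572*F
(4901366/(-3537855) + 1748439)*(U(-1215) + 4649777) = (4901366/(-3537855) + 1748439)*(572*(-1215) + 4649777) = (4901366*(-1/3537855) + 1748439)*(-694980 + 4649777) = (-4901366/3537855 + 1748439)*3954797 = (6185718756979/3537855)*3954797 = 24463261982944278263/3537855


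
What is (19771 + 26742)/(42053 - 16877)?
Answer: 46513/25176 ≈ 1.8475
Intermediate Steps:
(19771 + 26742)/(42053 - 16877) = 46513/25176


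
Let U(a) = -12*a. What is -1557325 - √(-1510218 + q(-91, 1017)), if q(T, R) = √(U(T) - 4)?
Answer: -1557325 - I*√(1510218 - 8*√17) ≈ -1.5573e+6 - 1228.9*I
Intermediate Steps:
q(T, R) = √(-4 - 12*T) (q(T, R) = √(-12*T - 4) = √(-4 - 12*T))
-1557325 - √(-1510218 + q(-91, 1017)) = -1557325 - √(-1510218 + 2*√(-1 - 3*(-91))) = -1557325 - √(-1510218 + 2*√(-1 + 273)) = -1557325 - √(-1510218 + 2*√272) = -1557325 - √(-1510218 + 2*(4*√17)) = -1557325 - √(-1510218 + 8*√17)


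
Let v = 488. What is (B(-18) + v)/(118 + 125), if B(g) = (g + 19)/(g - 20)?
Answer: 6181/3078 ≈ 2.0081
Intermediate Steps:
B(g) = (19 + g)/(-20 + g)
(B(-18) + v)/(118 + 125) = ((19 - 18)/(-20 - 18) + 488)/(118 + 125) = (1/(-38) + 488)/243 = (-1/38*1 + 488)*(1/243) = (-1/38 + 488)*(1/243) = (18543/38)*(1/243) = 6181/3078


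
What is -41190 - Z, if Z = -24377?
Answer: -16813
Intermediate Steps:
-41190 - Z = -41190 - 1*(-24377) = -41190 + 24377 = -16813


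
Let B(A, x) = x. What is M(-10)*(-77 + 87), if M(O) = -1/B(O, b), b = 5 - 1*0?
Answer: -2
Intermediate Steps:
b = 5 (b = 5 + 0 = 5)
M(O) = -⅕ (M(O) = -1/5 = -1*⅕ = -⅕)
M(-10)*(-77 + 87) = -(-77 + 87)/5 = -⅕*10 = -2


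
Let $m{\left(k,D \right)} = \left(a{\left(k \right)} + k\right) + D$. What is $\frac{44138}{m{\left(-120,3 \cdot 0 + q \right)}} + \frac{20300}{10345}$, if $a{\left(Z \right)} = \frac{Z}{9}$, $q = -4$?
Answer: $- \frac{136145923}{426214} \approx -319.43$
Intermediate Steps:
$a{\left(Z \right)} = \frac{Z}{9}$ ($a{\left(Z \right)} = Z \frac{1}{9} = \frac{Z}{9}$)
$m{\left(k,D \right)} = D + \frac{10 k}{9}$ ($m{\left(k,D \right)} = \left(\frac{k}{9} + k\right) + D = \frac{10 k}{9} + D = D + \frac{10 k}{9}$)
$\frac{44138}{m{\left(-120,3 \cdot 0 + q \right)}} + \frac{20300}{10345} = \frac{44138}{\left(3 \cdot 0 - 4\right) + \frac{10}{9} \left(-120\right)} + \frac{20300}{10345} = \frac{44138}{\left(0 - 4\right) - \frac{400}{3}} + 20300 \cdot \frac{1}{10345} = \frac{44138}{-4 - \frac{400}{3}} + \frac{4060}{2069} = \frac{44138}{- \frac{412}{3}} + \frac{4060}{2069} = 44138 \left(- \frac{3}{412}\right) + \frac{4060}{2069} = - \frac{66207}{206} + \frac{4060}{2069} = - \frac{136145923}{426214}$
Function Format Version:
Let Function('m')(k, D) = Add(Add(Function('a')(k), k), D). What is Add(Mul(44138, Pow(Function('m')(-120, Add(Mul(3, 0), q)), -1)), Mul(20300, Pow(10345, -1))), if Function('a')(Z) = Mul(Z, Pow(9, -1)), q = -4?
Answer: Rational(-136145923, 426214) ≈ -319.43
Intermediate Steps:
Function('a')(Z) = Mul(Rational(1, 9), Z) (Function('a')(Z) = Mul(Z, Rational(1, 9)) = Mul(Rational(1, 9), Z))
Function('m')(k, D) = Add(D, Mul(Rational(10, 9), k)) (Function('m')(k, D) = Add(Add(Mul(Rational(1, 9), k), k), D) = Add(Mul(Rational(10, 9), k), D) = Add(D, Mul(Rational(10, 9), k)))
Add(Mul(44138, Pow(Function('m')(-120, Add(Mul(3, 0), q)), -1)), Mul(20300, Pow(10345, -1))) = Add(Mul(44138, Pow(Add(Add(Mul(3, 0), -4), Mul(Rational(10, 9), -120)), -1)), Mul(20300, Pow(10345, -1))) = Add(Mul(44138, Pow(Add(Add(0, -4), Rational(-400, 3)), -1)), Mul(20300, Rational(1, 10345))) = Add(Mul(44138, Pow(Add(-4, Rational(-400, 3)), -1)), Rational(4060, 2069)) = Add(Mul(44138, Pow(Rational(-412, 3), -1)), Rational(4060, 2069)) = Add(Mul(44138, Rational(-3, 412)), Rational(4060, 2069)) = Add(Rational(-66207, 206), Rational(4060, 2069)) = Rational(-136145923, 426214)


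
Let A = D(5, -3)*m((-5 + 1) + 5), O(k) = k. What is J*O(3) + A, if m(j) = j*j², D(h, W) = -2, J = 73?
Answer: 217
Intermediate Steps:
m(j) = j³
A = -2 (A = -2*((-5 + 1) + 5)³ = -2*(-4 + 5)³ = -2*1³ = -2*1 = -2)
J*O(3) + A = 73*3 - 2 = 219 - 2 = 217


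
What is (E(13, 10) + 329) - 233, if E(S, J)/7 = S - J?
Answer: 117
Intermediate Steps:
E(S, J) = -7*J + 7*S (E(S, J) = 7*(S - J) = -7*J + 7*S)
(E(13, 10) + 329) - 233 = ((-7*10 + 7*13) + 329) - 233 = ((-70 + 91) + 329) - 233 = (21 + 329) - 233 = 350 - 233 = 117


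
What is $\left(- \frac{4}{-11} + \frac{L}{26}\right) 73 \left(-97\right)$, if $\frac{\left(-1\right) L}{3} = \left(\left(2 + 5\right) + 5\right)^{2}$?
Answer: $\frac{16456244}{143} \approx 1.1508 \cdot 10^{5}$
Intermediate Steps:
$L = -432$ ($L = - 3 \left(\left(2 + 5\right) + 5\right)^{2} = - 3 \left(7 + 5\right)^{2} = - 3 \cdot 12^{2} = \left(-3\right) 144 = -432$)
$\left(- \frac{4}{-11} + \frac{L}{26}\right) 73 \left(-97\right) = \left(- \frac{4}{-11} - \frac{432}{26}\right) 73 \left(-97\right) = \left(\left(-4\right) \left(- \frac{1}{11}\right) - \frac{216}{13}\right) 73 \left(-97\right) = \left(\frac{4}{11} - \frac{216}{13}\right) 73 \left(-97\right) = \left(- \frac{2324}{143}\right) 73 \left(-97\right) = \left(- \frac{169652}{143}\right) \left(-97\right) = \frac{16456244}{143}$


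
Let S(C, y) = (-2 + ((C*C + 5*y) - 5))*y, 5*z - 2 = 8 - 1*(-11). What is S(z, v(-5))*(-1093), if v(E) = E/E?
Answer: -427363/25 ≈ -17095.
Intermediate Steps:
v(E) = 1
z = 21/5 (z = ⅖ + (8 - 1*(-11))/5 = ⅖ + (8 + 11)/5 = ⅖ + (⅕)*19 = ⅖ + 19/5 = 21/5 ≈ 4.2000)
S(C, y) = y*(-7 + C² + 5*y) (S(C, y) = (-2 + ((C² + 5*y) - 5))*y = (-2 + (-5 + C² + 5*y))*y = (-7 + C² + 5*y)*y = y*(-7 + C² + 5*y))
S(z, v(-5))*(-1093) = (1*(-7 + (21/5)² + 5*1))*(-1093) = (1*(-7 + 441/25 + 5))*(-1093) = (1*(391/25))*(-1093) = (391/25)*(-1093) = -427363/25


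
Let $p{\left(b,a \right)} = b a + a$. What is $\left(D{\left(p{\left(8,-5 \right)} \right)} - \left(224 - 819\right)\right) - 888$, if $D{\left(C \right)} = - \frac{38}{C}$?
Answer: $- \frac{13147}{45} \approx -292.16$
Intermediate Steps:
$p{\left(b,a \right)} = a + a b$ ($p{\left(b,a \right)} = a b + a = a + a b$)
$\left(D{\left(p{\left(8,-5 \right)} \right)} - \left(224 - 819\right)\right) - 888 = \left(- \frac{38}{\left(-5\right) \left(1 + 8\right)} - \left(224 - 819\right)\right) - 888 = \left(- \frac{38}{\left(-5\right) 9} - \left(224 - 819\right)\right) - 888 = \left(- \frac{38}{-45} - -595\right) - 888 = \left(\left(-38\right) \left(- \frac{1}{45}\right) + 595\right) - 888 = \left(\frac{38}{45} + 595\right) - 888 = \frac{26813}{45} - 888 = - \frac{13147}{45}$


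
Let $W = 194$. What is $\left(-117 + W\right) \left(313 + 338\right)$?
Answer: $50127$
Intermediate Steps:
$\left(-117 + W\right) \left(313 + 338\right) = \left(-117 + 194\right) \left(313 + 338\right) = 77 \cdot 651 = 50127$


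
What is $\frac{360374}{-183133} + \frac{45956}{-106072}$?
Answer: $- \frac{11660412769}{4856320894} \approx -2.4011$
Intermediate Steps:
$\frac{360374}{-183133} + \frac{45956}{-106072} = 360374 \left(- \frac{1}{183133}\right) + 45956 \left(- \frac{1}{106072}\right) = - \frac{360374}{183133} - \frac{11489}{26518} = - \frac{11660412769}{4856320894}$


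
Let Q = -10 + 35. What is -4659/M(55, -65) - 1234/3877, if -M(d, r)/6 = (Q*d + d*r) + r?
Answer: -11611001/17562810 ≈ -0.66111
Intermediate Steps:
Q = 25
M(d, r) = -150*d - 6*r - 6*d*r (M(d, r) = -6*((25*d + d*r) + r) = -6*(r + 25*d + d*r) = -150*d - 6*r - 6*d*r)
-4659/M(55, -65) - 1234/3877 = -4659/(-150*55 - 6*(-65) - 6*55*(-65)) - 1234/3877 = -4659/(-8250 + 390 + 21450) - 1234*1/3877 = -4659/13590 - 1234/3877 = -4659*1/13590 - 1234/3877 = -1553/4530 - 1234/3877 = -11611001/17562810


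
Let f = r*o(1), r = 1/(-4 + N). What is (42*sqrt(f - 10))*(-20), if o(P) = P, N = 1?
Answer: -280*I*sqrt(93) ≈ -2700.2*I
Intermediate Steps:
r = -1/3 (r = 1/(-4 + 1) = 1/(-3) = -1/3 ≈ -0.33333)
f = -1/3 (f = -1/3*1 = -1/3 ≈ -0.33333)
(42*sqrt(f - 10))*(-20) = (42*sqrt(-1/3 - 10))*(-20) = (42*sqrt(-31/3))*(-20) = (42*(I*sqrt(93)/3))*(-20) = (14*I*sqrt(93))*(-20) = -280*I*sqrt(93)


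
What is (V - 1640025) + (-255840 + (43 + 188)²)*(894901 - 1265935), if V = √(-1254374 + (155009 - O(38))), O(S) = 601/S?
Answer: 75124953261 + I*√1587505898/38 ≈ 7.5125e+10 + 1048.5*I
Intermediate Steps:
V = I*√1587505898/38 (V = √(-1254374 + (155009 - 601/38)) = √(-1254374 + 5889741/38) = √(-41776471/38) = I*√1587505898/38 ≈ 1048.5*I)
(V - 1640025) + (-255840 + (43 + 188)²)*(894901 - 1265935) = (I*√1587505898/38 - 1640025) + (-255840 + (43 + 188)²)*(894901 - 1265935) = (-1640025 + I*√1587505898/38) + (-255840 + 231²)*(-371034) = (-1640025 + I*√1587505898/38) + (-255840 + 53361)*(-371034) = (-1640025 + I*√1587505898/38) - 202479*(-371034) = (-1640025 + I*√1587505898/38) + 75126593286 = 75124953261 + I*√1587505898/38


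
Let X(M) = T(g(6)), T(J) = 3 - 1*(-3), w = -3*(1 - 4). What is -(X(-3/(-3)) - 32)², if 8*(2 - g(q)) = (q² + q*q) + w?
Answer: -676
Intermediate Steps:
w = 9 (w = -3*(-3) = 9)
g(q) = 7/8 - q²/4 (g(q) = 2 - ((q² + q*q) + 9)/8 = 2 - ((q² + q²) + 9)/8 = 2 - (2*q² + 9)/8 = 2 - (9 + 2*q²)/8 = 2 + (-9/8 - q²/4) = 7/8 - q²/4)
T(J) = 6 (T(J) = 3 + 3 = 6)
X(M) = 6
-(X(-3/(-3)) - 32)² = -(6 - 32)² = -1*(-26)² = -1*676 = -676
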